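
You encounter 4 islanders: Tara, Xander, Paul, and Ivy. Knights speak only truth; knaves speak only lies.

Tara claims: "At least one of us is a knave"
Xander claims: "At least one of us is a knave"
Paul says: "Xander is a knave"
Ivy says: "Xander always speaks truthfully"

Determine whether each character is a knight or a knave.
Tara is a knight.
Xander is a knight.
Paul is a knave.
Ivy is a knight.

Verification:
- Tara (knight) says "At least one of us is a knave" - this is TRUE because Paul is a knave.
- Xander (knight) says "At least one of us is a knave" - this is TRUE because Paul is a knave.
- Paul (knave) says "Xander is a knave" - this is FALSE (a lie) because Xander is a knight.
- Ivy (knight) says "Xander always speaks truthfully" - this is TRUE because Xander is a knight.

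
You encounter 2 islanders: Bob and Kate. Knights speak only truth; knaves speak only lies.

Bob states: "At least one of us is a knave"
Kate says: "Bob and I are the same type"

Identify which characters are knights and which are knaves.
Bob is a knight.
Kate is a knave.

Verification:
- Bob (knight) says "At least one of us is a knave" - this is TRUE because Kate is a knave.
- Kate (knave) says "Bob and I are the same type" - this is FALSE (a lie) because Kate is a knave and Bob is a knight.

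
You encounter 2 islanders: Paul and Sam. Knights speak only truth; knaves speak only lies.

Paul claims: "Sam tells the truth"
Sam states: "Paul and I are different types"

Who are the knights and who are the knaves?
Paul is a knave.
Sam is a knave.

Verification:
- Paul (knave) says "Sam tells the truth" - this is FALSE (a lie) because Sam is a knave.
- Sam (knave) says "Paul and I are different types" - this is FALSE (a lie) because Sam is a knave and Paul is a knave.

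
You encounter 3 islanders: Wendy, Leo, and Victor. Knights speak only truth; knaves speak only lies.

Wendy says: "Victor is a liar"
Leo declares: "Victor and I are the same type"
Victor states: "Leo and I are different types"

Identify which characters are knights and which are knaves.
Wendy is a knave.
Leo is a knave.
Victor is a knight.

Verification:
- Wendy (knave) says "Victor is a liar" - this is FALSE (a lie) because Victor is a knight.
- Leo (knave) says "Victor and I are the same type" - this is FALSE (a lie) because Leo is a knave and Victor is a knight.
- Victor (knight) says "Leo and I are different types" - this is TRUE because Victor is a knight and Leo is a knave.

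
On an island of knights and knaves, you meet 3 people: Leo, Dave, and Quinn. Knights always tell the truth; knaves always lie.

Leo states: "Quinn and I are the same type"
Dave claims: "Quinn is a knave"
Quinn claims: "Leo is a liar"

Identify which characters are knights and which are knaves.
Leo is a knave.
Dave is a knave.
Quinn is a knight.

Verification:
- Leo (knave) says "Quinn and I are the same type" - this is FALSE (a lie) because Leo is a knave and Quinn is a knight.
- Dave (knave) says "Quinn is a knave" - this is FALSE (a lie) because Quinn is a knight.
- Quinn (knight) says "Leo is a liar" - this is TRUE because Leo is a knave.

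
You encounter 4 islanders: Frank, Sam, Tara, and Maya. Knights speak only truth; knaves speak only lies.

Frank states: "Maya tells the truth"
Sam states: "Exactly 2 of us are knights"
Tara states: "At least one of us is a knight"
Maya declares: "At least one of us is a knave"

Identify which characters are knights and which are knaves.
Frank is a knight.
Sam is a knave.
Tara is a knight.
Maya is a knight.

Verification:
- Frank (knight) says "Maya tells the truth" - this is TRUE because Maya is a knight.
- Sam (knave) says "Exactly 2 of us are knights" - this is FALSE (a lie) because there are 3 knights.
- Tara (knight) says "At least one of us is a knight" - this is TRUE because Frank, Tara, and Maya are knights.
- Maya (knight) says "At least one of us is a knave" - this is TRUE because Sam is a knave.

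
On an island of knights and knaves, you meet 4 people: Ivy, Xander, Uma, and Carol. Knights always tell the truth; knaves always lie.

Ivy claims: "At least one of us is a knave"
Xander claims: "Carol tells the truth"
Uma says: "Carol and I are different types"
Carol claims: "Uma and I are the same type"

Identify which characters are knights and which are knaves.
Ivy is a knight.
Xander is a knave.
Uma is a knight.
Carol is a knave.

Verification:
- Ivy (knight) says "At least one of us is a knave" - this is TRUE because Xander and Carol are knaves.
- Xander (knave) says "Carol tells the truth" - this is FALSE (a lie) because Carol is a knave.
- Uma (knight) says "Carol and I are different types" - this is TRUE because Uma is a knight and Carol is a knave.
- Carol (knave) says "Uma and I are the same type" - this is FALSE (a lie) because Carol is a knave and Uma is a knight.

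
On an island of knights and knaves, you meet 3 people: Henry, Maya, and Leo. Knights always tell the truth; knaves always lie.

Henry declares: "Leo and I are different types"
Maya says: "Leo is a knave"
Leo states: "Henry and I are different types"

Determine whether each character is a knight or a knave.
Henry is a knave.
Maya is a knight.
Leo is a knave.

Verification:
- Henry (knave) says "Leo and I are different types" - this is FALSE (a lie) because Henry is a knave and Leo is a knave.
- Maya (knight) says "Leo is a knave" - this is TRUE because Leo is a knave.
- Leo (knave) says "Henry and I are different types" - this is FALSE (a lie) because Leo is a knave and Henry is a knave.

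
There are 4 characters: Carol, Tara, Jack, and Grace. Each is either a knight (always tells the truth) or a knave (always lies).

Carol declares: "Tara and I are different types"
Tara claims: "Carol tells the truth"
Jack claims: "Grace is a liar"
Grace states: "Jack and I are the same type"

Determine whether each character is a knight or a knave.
Carol is a knave.
Tara is a knave.
Jack is a knight.
Grace is a knave.

Verification:
- Carol (knave) says "Tara and I are different types" - this is FALSE (a lie) because Carol is a knave and Tara is a knave.
- Tara (knave) says "Carol tells the truth" - this is FALSE (a lie) because Carol is a knave.
- Jack (knight) says "Grace is a liar" - this is TRUE because Grace is a knave.
- Grace (knave) says "Jack and I are the same type" - this is FALSE (a lie) because Grace is a knave and Jack is a knight.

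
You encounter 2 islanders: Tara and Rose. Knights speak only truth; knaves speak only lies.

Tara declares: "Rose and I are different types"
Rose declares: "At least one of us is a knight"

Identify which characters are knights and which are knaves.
Tara is a knave.
Rose is a knave.

Verification:
- Tara (knave) says "Rose and I are different types" - this is FALSE (a lie) because Tara is a knave and Rose is a knave.
- Rose (knave) says "At least one of us is a knight" - this is FALSE (a lie) because no one is a knight.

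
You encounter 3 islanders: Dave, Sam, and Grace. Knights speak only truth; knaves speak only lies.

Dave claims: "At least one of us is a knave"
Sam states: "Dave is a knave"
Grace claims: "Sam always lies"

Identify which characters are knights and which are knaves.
Dave is a knight.
Sam is a knave.
Grace is a knight.

Verification:
- Dave (knight) says "At least one of us is a knave" - this is TRUE because Sam is a knave.
- Sam (knave) says "Dave is a knave" - this is FALSE (a lie) because Dave is a knight.
- Grace (knight) says "Sam always lies" - this is TRUE because Sam is a knave.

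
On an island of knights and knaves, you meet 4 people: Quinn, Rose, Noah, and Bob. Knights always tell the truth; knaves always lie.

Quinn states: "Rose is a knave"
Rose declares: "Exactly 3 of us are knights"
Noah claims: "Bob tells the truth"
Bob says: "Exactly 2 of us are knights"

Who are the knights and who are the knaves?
Quinn is a knight.
Rose is a knave.
Noah is a knave.
Bob is a knave.

Verification:
- Quinn (knight) says "Rose is a knave" - this is TRUE because Rose is a knave.
- Rose (knave) says "Exactly 3 of us are knights" - this is FALSE (a lie) because there are 1 knights.
- Noah (knave) says "Bob tells the truth" - this is FALSE (a lie) because Bob is a knave.
- Bob (knave) says "Exactly 2 of us are knights" - this is FALSE (a lie) because there are 1 knights.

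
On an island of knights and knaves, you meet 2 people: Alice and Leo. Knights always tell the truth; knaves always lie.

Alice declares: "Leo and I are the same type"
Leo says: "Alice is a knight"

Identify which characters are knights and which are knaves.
Alice is a knight.
Leo is a knight.

Verification:
- Alice (knight) says "Leo and I are the same type" - this is TRUE because Alice is a knight and Leo is a knight.
- Leo (knight) says "Alice is a knight" - this is TRUE because Alice is a knight.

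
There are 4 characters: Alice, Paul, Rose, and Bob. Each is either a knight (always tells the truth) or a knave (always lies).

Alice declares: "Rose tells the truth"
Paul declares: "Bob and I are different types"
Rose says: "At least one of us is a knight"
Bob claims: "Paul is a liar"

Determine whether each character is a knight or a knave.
Alice is a knight.
Paul is a knight.
Rose is a knight.
Bob is a knave.

Verification:
- Alice (knight) says "Rose tells the truth" - this is TRUE because Rose is a knight.
- Paul (knight) says "Bob and I are different types" - this is TRUE because Paul is a knight and Bob is a knave.
- Rose (knight) says "At least one of us is a knight" - this is TRUE because Alice, Paul, and Rose are knights.
- Bob (knave) says "Paul is a liar" - this is FALSE (a lie) because Paul is a knight.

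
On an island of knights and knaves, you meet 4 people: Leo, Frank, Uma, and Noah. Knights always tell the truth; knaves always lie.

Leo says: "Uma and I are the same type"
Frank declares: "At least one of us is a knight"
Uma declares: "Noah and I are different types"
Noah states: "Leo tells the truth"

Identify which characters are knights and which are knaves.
Leo is a knave.
Frank is a knight.
Uma is a knight.
Noah is a knave.

Verification:
- Leo (knave) says "Uma and I are the same type" - this is FALSE (a lie) because Leo is a knave and Uma is a knight.
- Frank (knight) says "At least one of us is a knight" - this is TRUE because Frank and Uma are knights.
- Uma (knight) says "Noah and I are different types" - this is TRUE because Uma is a knight and Noah is a knave.
- Noah (knave) says "Leo tells the truth" - this is FALSE (a lie) because Leo is a knave.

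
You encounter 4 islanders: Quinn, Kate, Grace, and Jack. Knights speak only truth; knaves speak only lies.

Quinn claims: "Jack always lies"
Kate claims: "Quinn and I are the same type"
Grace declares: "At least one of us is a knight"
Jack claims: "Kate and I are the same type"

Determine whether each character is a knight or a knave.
Quinn is a knight.
Kate is a knight.
Grace is a knight.
Jack is a knave.

Verification:
- Quinn (knight) says "Jack always lies" - this is TRUE because Jack is a knave.
- Kate (knight) says "Quinn and I are the same type" - this is TRUE because Kate is a knight and Quinn is a knight.
- Grace (knight) says "At least one of us is a knight" - this is TRUE because Quinn, Kate, and Grace are knights.
- Jack (knave) says "Kate and I are the same type" - this is FALSE (a lie) because Jack is a knave and Kate is a knight.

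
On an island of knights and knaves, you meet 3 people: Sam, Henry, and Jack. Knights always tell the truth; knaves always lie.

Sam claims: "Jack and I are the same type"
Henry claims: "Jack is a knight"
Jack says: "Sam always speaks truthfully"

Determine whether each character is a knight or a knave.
Sam is a knight.
Henry is a knight.
Jack is a knight.

Verification:
- Sam (knight) says "Jack and I are the same type" - this is TRUE because Sam is a knight and Jack is a knight.
- Henry (knight) says "Jack is a knight" - this is TRUE because Jack is a knight.
- Jack (knight) says "Sam always speaks truthfully" - this is TRUE because Sam is a knight.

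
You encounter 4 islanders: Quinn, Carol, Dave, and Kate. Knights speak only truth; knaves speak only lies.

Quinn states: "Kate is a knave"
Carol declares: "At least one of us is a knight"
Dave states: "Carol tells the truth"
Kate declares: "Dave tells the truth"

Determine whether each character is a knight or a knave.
Quinn is a knave.
Carol is a knight.
Dave is a knight.
Kate is a knight.

Verification:
- Quinn (knave) says "Kate is a knave" - this is FALSE (a lie) because Kate is a knight.
- Carol (knight) says "At least one of us is a knight" - this is TRUE because Carol, Dave, and Kate are knights.
- Dave (knight) says "Carol tells the truth" - this is TRUE because Carol is a knight.
- Kate (knight) says "Dave tells the truth" - this is TRUE because Dave is a knight.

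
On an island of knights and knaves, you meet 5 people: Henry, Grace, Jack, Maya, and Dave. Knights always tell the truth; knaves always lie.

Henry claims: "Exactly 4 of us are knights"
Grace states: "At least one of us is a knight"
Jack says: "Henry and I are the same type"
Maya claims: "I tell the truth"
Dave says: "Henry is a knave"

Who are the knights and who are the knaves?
Henry is a knight.
Grace is a knight.
Jack is a knight.
Maya is a knight.
Dave is a knave.

Verification:
- Henry (knight) says "Exactly 4 of us are knights" - this is TRUE because there are 4 knights.
- Grace (knight) says "At least one of us is a knight" - this is TRUE because Henry, Grace, Jack, and Maya are knights.
- Jack (knight) says "Henry and I are the same type" - this is TRUE because Jack is a knight and Henry is a knight.
- Maya (knight) says "I tell the truth" - this is TRUE because Maya is a knight.
- Dave (knave) says "Henry is a knave" - this is FALSE (a lie) because Henry is a knight.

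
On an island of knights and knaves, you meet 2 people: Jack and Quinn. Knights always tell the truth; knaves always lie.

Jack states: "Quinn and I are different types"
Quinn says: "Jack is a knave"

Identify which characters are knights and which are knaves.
Jack is a knight.
Quinn is a knave.

Verification:
- Jack (knight) says "Quinn and I are different types" - this is TRUE because Jack is a knight and Quinn is a knave.
- Quinn (knave) says "Jack is a knave" - this is FALSE (a lie) because Jack is a knight.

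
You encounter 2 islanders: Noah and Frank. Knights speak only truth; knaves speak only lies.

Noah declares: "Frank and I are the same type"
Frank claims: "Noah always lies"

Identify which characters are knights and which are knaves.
Noah is a knave.
Frank is a knight.

Verification:
- Noah (knave) says "Frank and I are the same type" - this is FALSE (a lie) because Noah is a knave and Frank is a knight.
- Frank (knight) says "Noah always lies" - this is TRUE because Noah is a knave.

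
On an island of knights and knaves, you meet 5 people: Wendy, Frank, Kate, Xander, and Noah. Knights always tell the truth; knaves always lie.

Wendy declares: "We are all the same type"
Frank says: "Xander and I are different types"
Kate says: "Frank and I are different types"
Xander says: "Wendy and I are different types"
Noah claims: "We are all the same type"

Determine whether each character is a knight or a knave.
Wendy is a knave.
Frank is a knave.
Kate is a knight.
Xander is a knave.
Noah is a knave.

Verification:
- Wendy (knave) says "We are all the same type" - this is FALSE (a lie) because Kate is a knight and Wendy, Frank, Xander, and Noah are knaves.
- Frank (knave) says "Xander and I are different types" - this is FALSE (a lie) because Frank is a knave and Xander is a knave.
- Kate (knight) says "Frank and I are different types" - this is TRUE because Kate is a knight and Frank is a knave.
- Xander (knave) says "Wendy and I are different types" - this is FALSE (a lie) because Xander is a knave and Wendy is a knave.
- Noah (knave) says "We are all the same type" - this is FALSE (a lie) because Kate is a knight and Wendy, Frank, Xander, and Noah are knaves.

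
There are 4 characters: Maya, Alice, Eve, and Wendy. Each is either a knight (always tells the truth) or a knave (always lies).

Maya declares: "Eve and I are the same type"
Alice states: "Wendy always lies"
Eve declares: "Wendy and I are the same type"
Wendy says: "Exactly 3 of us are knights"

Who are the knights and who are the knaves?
Maya is a knight.
Alice is a knave.
Eve is a knight.
Wendy is a knight.

Verification:
- Maya (knight) says "Eve and I are the same type" - this is TRUE because Maya is a knight and Eve is a knight.
- Alice (knave) says "Wendy always lies" - this is FALSE (a lie) because Wendy is a knight.
- Eve (knight) says "Wendy and I are the same type" - this is TRUE because Eve is a knight and Wendy is a knight.
- Wendy (knight) says "Exactly 3 of us are knights" - this is TRUE because there are 3 knights.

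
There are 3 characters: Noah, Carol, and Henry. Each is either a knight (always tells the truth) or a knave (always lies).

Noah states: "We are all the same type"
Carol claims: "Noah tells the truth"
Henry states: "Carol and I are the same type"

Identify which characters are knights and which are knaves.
Noah is a knight.
Carol is a knight.
Henry is a knight.

Verification:
- Noah (knight) says "We are all the same type" - this is TRUE because Noah, Carol, and Henry are knights.
- Carol (knight) says "Noah tells the truth" - this is TRUE because Noah is a knight.
- Henry (knight) says "Carol and I are the same type" - this is TRUE because Henry is a knight and Carol is a knight.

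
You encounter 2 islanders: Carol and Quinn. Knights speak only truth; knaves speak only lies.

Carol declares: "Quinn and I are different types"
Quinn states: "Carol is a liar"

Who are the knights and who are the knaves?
Carol is a knight.
Quinn is a knave.

Verification:
- Carol (knight) says "Quinn and I are different types" - this is TRUE because Carol is a knight and Quinn is a knave.
- Quinn (knave) says "Carol is a liar" - this is FALSE (a lie) because Carol is a knight.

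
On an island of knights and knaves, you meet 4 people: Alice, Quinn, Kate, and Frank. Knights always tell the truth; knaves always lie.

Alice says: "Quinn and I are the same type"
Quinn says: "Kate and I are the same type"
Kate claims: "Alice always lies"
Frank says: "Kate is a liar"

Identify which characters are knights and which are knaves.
Alice is a knave.
Quinn is a knight.
Kate is a knight.
Frank is a knave.

Verification:
- Alice (knave) says "Quinn and I are the same type" - this is FALSE (a lie) because Alice is a knave and Quinn is a knight.
- Quinn (knight) says "Kate and I are the same type" - this is TRUE because Quinn is a knight and Kate is a knight.
- Kate (knight) says "Alice always lies" - this is TRUE because Alice is a knave.
- Frank (knave) says "Kate is a liar" - this is FALSE (a lie) because Kate is a knight.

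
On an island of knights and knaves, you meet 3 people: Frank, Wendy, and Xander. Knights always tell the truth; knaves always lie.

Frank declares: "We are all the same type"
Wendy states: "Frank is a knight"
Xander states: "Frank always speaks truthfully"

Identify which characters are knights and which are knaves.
Frank is a knight.
Wendy is a knight.
Xander is a knight.

Verification:
- Frank (knight) says "We are all the same type" - this is TRUE because Frank, Wendy, and Xander are knights.
- Wendy (knight) says "Frank is a knight" - this is TRUE because Frank is a knight.
- Xander (knight) says "Frank always speaks truthfully" - this is TRUE because Frank is a knight.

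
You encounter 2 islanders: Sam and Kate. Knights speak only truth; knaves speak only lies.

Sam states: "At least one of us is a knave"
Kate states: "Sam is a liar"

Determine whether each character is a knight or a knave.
Sam is a knight.
Kate is a knave.

Verification:
- Sam (knight) says "At least one of us is a knave" - this is TRUE because Kate is a knave.
- Kate (knave) says "Sam is a liar" - this is FALSE (a lie) because Sam is a knight.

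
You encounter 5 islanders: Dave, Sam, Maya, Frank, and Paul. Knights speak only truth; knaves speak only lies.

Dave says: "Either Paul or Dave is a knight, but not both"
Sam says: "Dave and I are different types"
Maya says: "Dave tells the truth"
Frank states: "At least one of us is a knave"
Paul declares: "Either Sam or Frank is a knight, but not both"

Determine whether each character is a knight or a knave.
Dave is a knave.
Sam is a knight.
Maya is a knave.
Frank is a knight.
Paul is a knave.

Verification:
- Dave (knave) says "Either Paul or Dave is a knight, but not both" - this is FALSE (a lie) because Paul is a knave and Dave is a knave.
- Sam (knight) says "Dave and I are different types" - this is TRUE because Sam is a knight and Dave is a knave.
- Maya (knave) says "Dave tells the truth" - this is FALSE (a lie) because Dave is a knave.
- Frank (knight) says "At least one of us is a knave" - this is TRUE because Dave, Maya, and Paul are knaves.
- Paul (knave) says "Either Sam or Frank is a knight, but not both" - this is FALSE (a lie) because Sam is a knight and Frank is a knight.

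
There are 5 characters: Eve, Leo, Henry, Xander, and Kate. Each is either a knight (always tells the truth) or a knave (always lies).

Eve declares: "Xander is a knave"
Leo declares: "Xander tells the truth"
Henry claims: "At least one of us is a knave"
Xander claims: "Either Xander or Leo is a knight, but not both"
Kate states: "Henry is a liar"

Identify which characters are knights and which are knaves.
Eve is a knight.
Leo is a knave.
Henry is a knight.
Xander is a knave.
Kate is a knave.

Verification:
- Eve (knight) says "Xander is a knave" - this is TRUE because Xander is a knave.
- Leo (knave) says "Xander tells the truth" - this is FALSE (a lie) because Xander is a knave.
- Henry (knight) says "At least one of us is a knave" - this is TRUE because Leo, Xander, and Kate are knaves.
- Xander (knave) says "Either Xander or Leo is a knight, but not both" - this is FALSE (a lie) because Xander is a knave and Leo is a knave.
- Kate (knave) says "Henry is a liar" - this is FALSE (a lie) because Henry is a knight.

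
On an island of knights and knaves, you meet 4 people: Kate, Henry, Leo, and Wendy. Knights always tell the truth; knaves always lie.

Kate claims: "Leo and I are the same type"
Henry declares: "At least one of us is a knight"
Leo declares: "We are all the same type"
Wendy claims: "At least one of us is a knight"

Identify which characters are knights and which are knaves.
Kate is a knight.
Henry is a knight.
Leo is a knight.
Wendy is a knight.

Verification:
- Kate (knight) says "Leo and I are the same type" - this is TRUE because Kate is a knight and Leo is a knight.
- Henry (knight) says "At least one of us is a knight" - this is TRUE because Kate, Henry, Leo, and Wendy are knights.
- Leo (knight) says "We are all the same type" - this is TRUE because Kate, Henry, Leo, and Wendy are knights.
- Wendy (knight) says "At least one of us is a knight" - this is TRUE because Kate, Henry, Leo, and Wendy are knights.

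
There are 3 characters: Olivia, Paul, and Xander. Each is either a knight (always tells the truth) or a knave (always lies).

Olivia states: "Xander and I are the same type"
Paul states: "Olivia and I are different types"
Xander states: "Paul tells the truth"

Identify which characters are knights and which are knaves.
Olivia is a knave.
Paul is a knight.
Xander is a knight.

Verification:
- Olivia (knave) says "Xander and I are the same type" - this is FALSE (a lie) because Olivia is a knave and Xander is a knight.
- Paul (knight) says "Olivia and I are different types" - this is TRUE because Paul is a knight and Olivia is a knave.
- Xander (knight) says "Paul tells the truth" - this is TRUE because Paul is a knight.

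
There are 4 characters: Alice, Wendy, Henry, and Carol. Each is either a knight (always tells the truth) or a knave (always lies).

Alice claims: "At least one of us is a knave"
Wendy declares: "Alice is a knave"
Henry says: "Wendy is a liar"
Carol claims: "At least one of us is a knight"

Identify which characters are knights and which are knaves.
Alice is a knight.
Wendy is a knave.
Henry is a knight.
Carol is a knight.

Verification:
- Alice (knight) says "At least one of us is a knave" - this is TRUE because Wendy is a knave.
- Wendy (knave) says "Alice is a knave" - this is FALSE (a lie) because Alice is a knight.
- Henry (knight) says "Wendy is a liar" - this is TRUE because Wendy is a knave.
- Carol (knight) says "At least one of us is a knight" - this is TRUE because Alice, Henry, and Carol are knights.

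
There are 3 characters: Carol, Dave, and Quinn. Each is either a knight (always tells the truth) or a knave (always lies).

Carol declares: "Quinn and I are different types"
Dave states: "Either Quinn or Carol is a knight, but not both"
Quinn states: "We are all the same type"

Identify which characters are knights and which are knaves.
Carol is a knight.
Dave is a knight.
Quinn is a knave.

Verification:
- Carol (knight) says "Quinn and I are different types" - this is TRUE because Carol is a knight and Quinn is a knave.
- Dave (knight) says "Either Quinn or Carol is a knight, but not both" - this is TRUE because Quinn is a knave and Carol is a knight.
- Quinn (knave) says "We are all the same type" - this is FALSE (a lie) because Carol and Dave are knights and Quinn is a knave.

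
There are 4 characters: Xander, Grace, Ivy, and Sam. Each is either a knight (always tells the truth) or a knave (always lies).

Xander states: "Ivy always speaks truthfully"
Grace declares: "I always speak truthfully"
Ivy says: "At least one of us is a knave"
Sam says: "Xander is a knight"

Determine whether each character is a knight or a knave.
Xander is a knight.
Grace is a knave.
Ivy is a knight.
Sam is a knight.

Verification:
- Xander (knight) says "Ivy always speaks truthfully" - this is TRUE because Ivy is a knight.
- Grace (knave) says "I always speak truthfully" - this is FALSE (a lie) because Grace is a knave.
- Ivy (knight) says "At least one of us is a knave" - this is TRUE because Grace is a knave.
- Sam (knight) says "Xander is a knight" - this is TRUE because Xander is a knight.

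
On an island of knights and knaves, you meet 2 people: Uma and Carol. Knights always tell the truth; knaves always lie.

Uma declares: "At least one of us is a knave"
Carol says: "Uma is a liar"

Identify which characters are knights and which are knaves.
Uma is a knight.
Carol is a knave.

Verification:
- Uma (knight) says "At least one of us is a knave" - this is TRUE because Carol is a knave.
- Carol (knave) says "Uma is a liar" - this is FALSE (a lie) because Uma is a knight.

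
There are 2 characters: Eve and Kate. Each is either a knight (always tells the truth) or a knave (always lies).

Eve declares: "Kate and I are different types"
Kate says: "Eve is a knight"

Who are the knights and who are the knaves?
Eve is a knave.
Kate is a knave.

Verification:
- Eve (knave) says "Kate and I are different types" - this is FALSE (a lie) because Eve is a knave and Kate is a knave.
- Kate (knave) says "Eve is a knight" - this is FALSE (a lie) because Eve is a knave.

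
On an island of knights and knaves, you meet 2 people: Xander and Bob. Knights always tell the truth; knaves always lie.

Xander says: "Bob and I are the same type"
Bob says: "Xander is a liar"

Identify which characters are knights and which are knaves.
Xander is a knave.
Bob is a knight.

Verification:
- Xander (knave) says "Bob and I are the same type" - this is FALSE (a lie) because Xander is a knave and Bob is a knight.
- Bob (knight) says "Xander is a liar" - this is TRUE because Xander is a knave.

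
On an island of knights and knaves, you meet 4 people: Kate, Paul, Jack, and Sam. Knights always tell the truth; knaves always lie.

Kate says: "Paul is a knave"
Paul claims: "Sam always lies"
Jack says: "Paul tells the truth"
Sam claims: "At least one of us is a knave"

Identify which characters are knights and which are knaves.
Kate is a knight.
Paul is a knave.
Jack is a knave.
Sam is a knight.

Verification:
- Kate (knight) says "Paul is a knave" - this is TRUE because Paul is a knave.
- Paul (knave) says "Sam always lies" - this is FALSE (a lie) because Sam is a knight.
- Jack (knave) says "Paul tells the truth" - this is FALSE (a lie) because Paul is a knave.
- Sam (knight) says "At least one of us is a knave" - this is TRUE because Paul and Jack are knaves.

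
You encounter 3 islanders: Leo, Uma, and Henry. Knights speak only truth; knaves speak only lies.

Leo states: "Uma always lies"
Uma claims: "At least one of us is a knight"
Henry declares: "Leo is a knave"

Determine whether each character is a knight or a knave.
Leo is a knave.
Uma is a knight.
Henry is a knight.

Verification:
- Leo (knave) says "Uma always lies" - this is FALSE (a lie) because Uma is a knight.
- Uma (knight) says "At least one of us is a knight" - this is TRUE because Uma and Henry are knights.
- Henry (knight) says "Leo is a knave" - this is TRUE because Leo is a knave.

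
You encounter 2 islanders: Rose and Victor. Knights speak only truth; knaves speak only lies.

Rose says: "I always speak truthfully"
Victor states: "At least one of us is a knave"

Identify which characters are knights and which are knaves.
Rose is a knave.
Victor is a knight.

Verification:
- Rose (knave) says "I always speak truthfully" - this is FALSE (a lie) because Rose is a knave.
- Victor (knight) says "At least one of us is a knave" - this is TRUE because Rose is a knave.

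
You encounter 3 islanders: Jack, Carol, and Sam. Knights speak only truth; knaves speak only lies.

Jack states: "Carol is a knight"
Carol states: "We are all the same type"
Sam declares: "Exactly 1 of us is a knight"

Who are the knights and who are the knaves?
Jack is a knave.
Carol is a knave.
Sam is a knight.

Verification:
- Jack (knave) says "Carol is a knight" - this is FALSE (a lie) because Carol is a knave.
- Carol (knave) says "We are all the same type" - this is FALSE (a lie) because Sam is a knight and Jack and Carol are knaves.
- Sam (knight) says "Exactly 1 of us is a knight" - this is TRUE because there are 1 knights.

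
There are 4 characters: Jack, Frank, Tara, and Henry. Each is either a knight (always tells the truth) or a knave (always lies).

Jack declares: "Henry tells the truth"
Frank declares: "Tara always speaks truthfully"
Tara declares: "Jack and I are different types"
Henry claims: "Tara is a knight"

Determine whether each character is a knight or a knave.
Jack is a knave.
Frank is a knave.
Tara is a knave.
Henry is a knave.

Verification:
- Jack (knave) says "Henry tells the truth" - this is FALSE (a lie) because Henry is a knave.
- Frank (knave) says "Tara always speaks truthfully" - this is FALSE (a lie) because Tara is a knave.
- Tara (knave) says "Jack and I are different types" - this is FALSE (a lie) because Tara is a knave and Jack is a knave.
- Henry (knave) says "Tara is a knight" - this is FALSE (a lie) because Tara is a knave.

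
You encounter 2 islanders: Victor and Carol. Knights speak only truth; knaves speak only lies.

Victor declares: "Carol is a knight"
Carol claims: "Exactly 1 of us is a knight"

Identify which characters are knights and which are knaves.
Victor is a knave.
Carol is a knave.

Verification:
- Victor (knave) says "Carol is a knight" - this is FALSE (a lie) because Carol is a knave.
- Carol (knave) says "Exactly 1 of us is a knight" - this is FALSE (a lie) because there are 0 knights.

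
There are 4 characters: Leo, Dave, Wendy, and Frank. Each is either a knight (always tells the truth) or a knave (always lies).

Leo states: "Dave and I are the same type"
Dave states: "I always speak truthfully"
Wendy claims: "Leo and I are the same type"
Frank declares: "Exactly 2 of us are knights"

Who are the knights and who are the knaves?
Leo is a knight.
Dave is a knight.
Wendy is a knight.
Frank is a knave.

Verification:
- Leo (knight) says "Dave and I are the same type" - this is TRUE because Leo is a knight and Dave is a knight.
- Dave (knight) says "I always speak truthfully" - this is TRUE because Dave is a knight.
- Wendy (knight) says "Leo and I are the same type" - this is TRUE because Wendy is a knight and Leo is a knight.
- Frank (knave) says "Exactly 2 of us are knights" - this is FALSE (a lie) because there are 3 knights.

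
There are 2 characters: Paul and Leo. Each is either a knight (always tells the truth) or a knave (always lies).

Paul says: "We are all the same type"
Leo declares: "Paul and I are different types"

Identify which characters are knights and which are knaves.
Paul is a knave.
Leo is a knight.

Verification:
- Paul (knave) says "We are all the same type" - this is FALSE (a lie) because Leo is a knight and Paul is a knave.
- Leo (knight) says "Paul and I are different types" - this is TRUE because Leo is a knight and Paul is a knave.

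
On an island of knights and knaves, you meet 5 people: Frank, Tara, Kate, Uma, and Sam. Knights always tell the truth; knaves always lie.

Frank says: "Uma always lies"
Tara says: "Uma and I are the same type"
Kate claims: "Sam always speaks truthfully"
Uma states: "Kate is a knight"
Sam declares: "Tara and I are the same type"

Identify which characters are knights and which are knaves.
Frank is a knave.
Tara is a knight.
Kate is a knight.
Uma is a knight.
Sam is a knight.

Verification:
- Frank (knave) says "Uma always lies" - this is FALSE (a lie) because Uma is a knight.
- Tara (knight) says "Uma and I are the same type" - this is TRUE because Tara is a knight and Uma is a knight.
- Kate (knight) says "Sam always speaks truthfully" - this is TRUE because Sam is a knight.
- Uma (knight) says "Kate is a knight" - this is TRUE because Kate is a knight.
- Sam (knight) says "Tara and I are the same type" - this is TRUE because Sam is a knight and Tara is a knight.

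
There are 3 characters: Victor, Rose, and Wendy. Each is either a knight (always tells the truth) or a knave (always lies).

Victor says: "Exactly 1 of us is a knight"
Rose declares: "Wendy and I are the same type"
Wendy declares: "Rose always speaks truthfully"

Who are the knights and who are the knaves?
Victor is a knave.
Rose is a knight.
Wendy is a knight.

Verification:
- Victor (knave) says "Exactly 1 of us is a knight" - this is FALSE (a lie) because there are 2 knights.
- Rose (knight) says "Wendy and I are the same type" - this is TRUE because Rose is a knight and Wendy is a knight.
- Wendy (knight) says "Rose always speaks truthfully" - this is TRUE because Rose is a knight.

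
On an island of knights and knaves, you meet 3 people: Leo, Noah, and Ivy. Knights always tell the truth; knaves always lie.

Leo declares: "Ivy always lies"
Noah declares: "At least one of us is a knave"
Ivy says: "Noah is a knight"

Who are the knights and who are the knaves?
Leo is a knave.
Noah is a knight.
Ivy is a knight.

Verification:
- Leo (knave) says "Ivy always lies" - this is FALSE (a lie) because Ivy is a knight.
- Noah (knight) says "At least one of us is a knave" - this is TRUE because Leo is a knave.
- Ivy (knight) says "Noah is a knight" - this is TRUE because Noah is a knight.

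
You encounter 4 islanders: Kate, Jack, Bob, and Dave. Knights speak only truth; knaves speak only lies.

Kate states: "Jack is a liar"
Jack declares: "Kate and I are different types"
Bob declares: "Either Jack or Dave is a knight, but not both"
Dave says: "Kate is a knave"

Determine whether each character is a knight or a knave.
Kate is a knave.
Jack is a knight.
Bob is a knave.
Dave is a knight.

Verification:
- Kate (knave) says "Jack is a liar" - this is FALSE (a lie) because Jack is a knight.
- Jack (knight) says "Kate and I are different types" - this is TRUE because Jack is a knight and Kate is a knave.
- Bob (knave) says "Either Jack or Dave is a knight, but not both" - this is FALSE (a lie) because Jack is a knight and Dave is a knight.
- Dave (knight) says "Kate is a knave" - this is TRUE because Kate is a knave.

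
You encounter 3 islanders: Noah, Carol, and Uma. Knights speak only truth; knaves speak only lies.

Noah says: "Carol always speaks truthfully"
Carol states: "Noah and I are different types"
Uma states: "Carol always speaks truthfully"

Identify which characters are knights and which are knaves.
Noah is a knave.
Carol is a knave.
Uma is a knave.

Verification:
- Noah (knave) says "Carol always speaks truthfully" - this is FALSE (a lie) because Carol is a knave.
- Carol (knave) says "Noah and I are different types" - this is FALSE (a lie) because Carol is a knave and Noah is a knave.
- Uma (knave) says "Carol always speaks truthfully" - this is FALSE (a lie) because Carol is a knave.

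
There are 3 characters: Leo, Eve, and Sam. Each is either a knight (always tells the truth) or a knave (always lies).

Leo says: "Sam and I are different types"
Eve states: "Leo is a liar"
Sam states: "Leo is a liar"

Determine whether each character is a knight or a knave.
Leo is a knight.
Eve is a knave.
Sam is a knave.

Verification:
- Leo (knight) says "Sam and I are different types" - this is TRUE because Leo is a knight and Sam is a knave.
- Eve (knave) says "Leo is a liar" - this is FALSE (a lie) because Leo is a knight.
- Sam (knave) says "Leo is a liar" - this is FALSE (a lie) because Leo is a knight.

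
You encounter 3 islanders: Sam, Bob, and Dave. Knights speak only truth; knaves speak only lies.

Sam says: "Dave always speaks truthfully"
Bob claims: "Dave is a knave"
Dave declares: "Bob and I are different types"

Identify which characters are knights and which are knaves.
Sam is a knight.
Bob is a knave.
Dave is a knight.

Verification:
- Sam (knight) says "Dave always speaks truthfully" - this is TRUE because Dave is a knight.
- Bob (knave) says "Dave is a knave" - this is FALSE (a lie) because Dave is a knight.
- Dave (knight) says "Bob and I are different types" - this is TRUE because Dave is a knight and Bob is a knave.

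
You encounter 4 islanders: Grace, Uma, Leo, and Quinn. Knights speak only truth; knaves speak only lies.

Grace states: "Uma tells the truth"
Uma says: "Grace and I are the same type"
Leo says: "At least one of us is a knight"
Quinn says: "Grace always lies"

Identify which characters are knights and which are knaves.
Grace is a knight.
Uma is a knight.
Leo is a knight.
Quinn is a knave.

Verification:
- Grace (knight) says "Uma tells the truth" - this is TRUE because Uma is a knight.
- Uma (knight) says "Grace and I are the same type" - this is TRUE because Uma is a knight and Grace is a knight.
- Leo (knight) says "At least one of us is a knight" - this is TRUE because Grace, Uma, and Leo are knights.
- Quinn (knave) says "Grace always lies" - this is FALSE (a lie) because Grace is a knight.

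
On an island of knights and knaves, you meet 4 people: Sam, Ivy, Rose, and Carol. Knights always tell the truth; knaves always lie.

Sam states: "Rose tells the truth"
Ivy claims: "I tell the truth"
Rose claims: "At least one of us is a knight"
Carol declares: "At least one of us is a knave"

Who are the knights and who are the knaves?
Sam is a knight.
Ivy is a knave.
Rose is a knight.
Carol is a knight.

Verification:
- Sam (knight) says "Rose tells the truth" - this is TRUE because Rose is a knight.
- Ivy (knave) says "I tell the truth" - this is FALSE (a lie) because Ivy is a knave.
- Rose (knight) says "At least one of us is a knight" - this is TRUE because Sam, Rose, and Carol are knights.
- Carol (knight) says "At least one of us is a knave" - this is TRUE because Ivy is a knave.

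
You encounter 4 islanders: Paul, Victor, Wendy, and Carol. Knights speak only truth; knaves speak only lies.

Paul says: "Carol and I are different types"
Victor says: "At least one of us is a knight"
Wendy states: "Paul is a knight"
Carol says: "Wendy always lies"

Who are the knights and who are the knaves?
Paul is a knight.
Victor is a knight.
Wendy is a knight.
Carol is a knave.

Verification:
- Paul (knight) says "Carol and I are different types" - this is TRUE because Paul is a knight and Carol is a knave.
- Victor (knight) says "At least one of us is a knight" - this is TRUE because Paul, Victor, and Wendy are knights.
- Wendy (knight) says "Paul is a knight" - this is TRUE because Paul is a knight.
- Carol (knave) says "Wendy always lies" - this is FALSE (a lie) because Wendy is a knight.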